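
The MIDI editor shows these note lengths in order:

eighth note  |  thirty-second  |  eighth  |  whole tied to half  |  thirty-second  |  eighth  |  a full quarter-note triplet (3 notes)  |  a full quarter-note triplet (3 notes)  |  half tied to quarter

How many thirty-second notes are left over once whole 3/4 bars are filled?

One bar of 3/4 = 24 thirty-second notes.
In thirty-second notes: eighth note = 4; thirty-second = 1; eighth = 4; whole tied to half (whole + half) = 48; thirty-second = 1; eighth = 4; a full quarter-note triplet (3 notes) (three triplet quarters span one half) = 16; a full quarter-note triplet (3 notes) (three triplet quarters span one half) = 16; half tied to quarter (half + quarter) = 24.
Sum: 4 + 1 + 4 + 48 + 1 + 4 + 16 + 16 + 24 = 118.
118 ÷ 24 = 4 complete bars with 22 thirty-second notes remaining.

22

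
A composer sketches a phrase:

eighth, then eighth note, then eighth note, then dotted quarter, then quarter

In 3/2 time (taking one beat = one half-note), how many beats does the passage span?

One half-note beat = 4 eighth notes.
In eighth notes: eighth = 1; eighth note = 1; eighth note = 1; dotted quarter = 3; quarter = 2.
Sum: 1 + 1 + 1 + 3 + 2 = 8.
8 ÷ 4 = 2 beats.

2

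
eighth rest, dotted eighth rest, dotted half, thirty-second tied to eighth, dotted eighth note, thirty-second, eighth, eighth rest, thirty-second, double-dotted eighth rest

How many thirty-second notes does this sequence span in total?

Convert each value to thirty-second notes: eighth rest = 4; dotted eighth rest = 6; dotted half = 24; thirty-second tied to eighth (thirty-second + eighth) = 5; dotted eighth note = 6; thirty-second = 1; eighth = 4; eighth rest = 4; thirty-second = 1; double-dotted eighth rest = 7.
Adding: 4 + 6 + 24 + 5 + 6 + 1 + 4 + 4 + 1 + 7 = 62 thirty-second notes.

62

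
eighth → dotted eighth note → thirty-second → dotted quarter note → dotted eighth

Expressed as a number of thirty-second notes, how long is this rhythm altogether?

29

Express everything in thirty-second notes: eighth = 4; dotted eighth note = 6; thirty-second = 1; dotted quarter note = 12; dotted eighth = 6.
Altogether 4 + 6 + 1 + 12 + 6 = 29 thirty-second notes.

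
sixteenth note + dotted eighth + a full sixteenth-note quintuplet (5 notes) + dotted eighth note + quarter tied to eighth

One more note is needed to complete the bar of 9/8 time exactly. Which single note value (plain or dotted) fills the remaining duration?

sixteenth note

The bar of 9/8 = 18 sixteenth notes.
In sixteenth notes: sixteenth note = 1; dotted eighth = 3; a full sixteenth-note quintuplet (5 notes) (five quintuplet sixteenths span one quarter) = 4; dotted eighth note = 3; quarter tied to eighth (quarter + eighth) = 6.
Sum: 1 + 3 + 4 + 3 + 6 = 17.
Remaining: 18 − 17 = 1 sixteenth note, which is a sixteenth note.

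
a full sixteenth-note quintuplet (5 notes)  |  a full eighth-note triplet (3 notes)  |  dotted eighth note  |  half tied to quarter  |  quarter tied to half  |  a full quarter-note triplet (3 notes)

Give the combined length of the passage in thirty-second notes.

86

Express everything in thirty-second notes: a full sixteenth-note quintuplet (5 notes) (five quintuplet sixteenths span one quarter) = 8; a full eighth-note triplet (3 notes) (three triplet eighths span one quarter) = 8; dotted eighth note = 6; half tied to quarter (half + quarter) = 24; quarter tied to half (quarter + half) = 24; a full quarter-note triplet (3 notes) (three triplet quarters span one half) = 16.
Sum: 8 + 8 + 6 + 24 + 24 + 16 = 86 thirty-second notes.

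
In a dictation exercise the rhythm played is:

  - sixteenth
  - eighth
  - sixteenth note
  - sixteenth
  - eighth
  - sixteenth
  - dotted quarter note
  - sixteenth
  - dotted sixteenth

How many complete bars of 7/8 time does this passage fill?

1

One bar of 7/8 = 28 thirty-second notes.
Working in thirty-second notes: sixteenth = 2; eighth = 4; sixteenth note = 2; sixteenth = 2; eighth = 4; sixteenth = 2; dotted quarter note = 12; sixteenth = 2; dotted sixteenth = 3.
Altogether 2 + 4 + 2 + 2 + 4 + 2 + 12 + 2 + 3 = 33.
33 ÷ 28 = 1 complete bar with 5 left over.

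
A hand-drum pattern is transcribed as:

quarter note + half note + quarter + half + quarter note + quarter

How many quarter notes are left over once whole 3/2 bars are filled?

2

One bar of 3/2 = 6 quarter notes.
In quarter notes: quarter note = 1; half note = 2; quarter = 1; half = 2; quarter note = 1; quarter = 1.
Altogether 1 + 2 + 1 + 2 + 1 + 1 = 8.
8 ÷ 6 = 1 complete bar with 2 quarter notes remaining.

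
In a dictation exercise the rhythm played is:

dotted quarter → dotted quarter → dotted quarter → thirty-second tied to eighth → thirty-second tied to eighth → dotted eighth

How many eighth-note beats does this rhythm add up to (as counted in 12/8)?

One eighth-note beat = 4 thirty-second notes.
In thirty-second notes: dotted quarter = 12; dotted quarter = 12; dotted quarter = 12; thirty-second tied to eighth (thirty-second + eighth) = 5; thirty-second tied to eighth (thirty-second + eighth) = 5; dotted eighth = 6.
Total: 12 + 12 + 12 + 5 + 5 + 6 = 52.
52 ÷ 4 = 13 beats.

13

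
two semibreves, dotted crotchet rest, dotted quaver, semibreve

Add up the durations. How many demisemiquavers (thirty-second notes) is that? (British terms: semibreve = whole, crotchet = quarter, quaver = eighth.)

Each duration in thirty-second notes: semibreve = 32; semibreve = 32; dotted crotchet rest = 12; dotted quaver = 6; semibreve = 32.
Adding: 32 + 32 + 12 + 6 + 32 = 114 thirty-second notes.

114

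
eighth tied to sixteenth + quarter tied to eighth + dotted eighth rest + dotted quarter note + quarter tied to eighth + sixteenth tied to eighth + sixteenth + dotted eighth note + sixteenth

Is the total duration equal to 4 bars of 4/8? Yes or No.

One bar of 4/8 = 8 sixteenth notes, so 4 bars = 32.
Express everything in sixteenth notes: eighth tied to sixteenth (eighth + sixteenth) = 3; quarter tied to eighth (quarter + eighth) = 6; dotted eighth rest = 3; dotted quarter note = 6; quarter tied to eighth (quarter + eighth) = 6; sixteenth tied to eighth (sixteenth + eighth) = 3; sixteenth = 1; dotted eighth note = 3; sixteenth = 1.
Sum: 3 + 6 + 3 + 6 + 6 + 3 + 1 + 3 + 1 = 32.
32 equals 32, so the answer is Yes.

Yes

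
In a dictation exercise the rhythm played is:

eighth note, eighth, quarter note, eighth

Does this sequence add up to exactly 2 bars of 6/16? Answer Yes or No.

One bar of 6/16 = 3 eighth notes, so 2 bars = 6.
In eighth notes: eighth note = 1; eighth = 1; quarter note = 2; eighth = 1.
Adding: 1 + 1 + 2 + 1 = 5.
5 falls short of 6, so the answer is No.

No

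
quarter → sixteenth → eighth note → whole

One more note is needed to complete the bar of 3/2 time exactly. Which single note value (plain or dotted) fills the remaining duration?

sixteenth note

The bar of 3/2 = 24 sixteenth notes.
In sixteenth notes: quarter = 4; sixteenth = 1; eighth note = 2; whole = 16.
Total: 4 + 1 + 2 + 16 = 23.
Remaining: 24 − 23 = 1 sixteenth note, which is a sixteenth note.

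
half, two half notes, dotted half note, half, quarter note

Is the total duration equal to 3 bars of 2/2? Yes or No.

Yes

One bar of 2/2 = 4 quarter notes, so 3 bars = 12.
Working in quarter notes: half = 2; half note = 2; half note = 2; dotted half note = 3; half = 2; quarter note = 1.
Adding: 2 + 2 + 2 + 3 + 2 + 1 = 12.
12 equals 12, so the answer is Yes.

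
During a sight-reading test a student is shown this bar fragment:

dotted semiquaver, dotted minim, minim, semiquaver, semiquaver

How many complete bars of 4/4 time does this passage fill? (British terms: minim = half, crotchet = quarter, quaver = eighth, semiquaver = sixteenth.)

One bar of 4/4 = 32 thirty-second notes.
Convert each value to thirty-second notes: dotted semiquaver = 3; dotted minim = 24; minim = 16; semiquaver = 2; semiquaver = 2.
Sum: 3 + 24 + 16 + 2 + 2 = 47.
47 ÷ 32 = 1 complete bar with 15 left over.

1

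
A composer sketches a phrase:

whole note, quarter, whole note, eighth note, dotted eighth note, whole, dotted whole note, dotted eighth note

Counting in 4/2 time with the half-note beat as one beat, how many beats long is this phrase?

10.5

One half-note beat = 8 sixteenth notes.
Convert each value to sixteenth notes: whole note = 16; quarter = 4; whole note = 16; eighth note = 2; dotted eighth note = 3; whole = 16; dotted whole note = 24; dotted eighth note = 3.
Altogether 16 + 4 + 16 + 2 + 3 + 16 + 24 + 3 = 84.
84 ÷ 8 = 10.5 beats.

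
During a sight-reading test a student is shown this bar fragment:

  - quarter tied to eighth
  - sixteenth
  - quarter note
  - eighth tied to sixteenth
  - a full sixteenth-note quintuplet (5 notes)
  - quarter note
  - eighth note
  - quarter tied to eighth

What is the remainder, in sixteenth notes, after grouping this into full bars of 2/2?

14

One bar of 2/2 = 16 sixteenth notes.
Express everything in sixteenth notes: quarter tied to eighth (quarter + eighth) = 6; sixteenth = 1; quarter note = 4; eighth tied to sixteenth (eighth + sixteenth) = 3; a full sixteenth-note quintuplet (5 notes) (five quintuplet sixteenths span one quarter) = 4; quarter note = 4; eighth note = 2; quarter tied to eighth (quarter + eighth) = 6.
Sum: 6 + 1 + 4 + 3 + 4 + 4 + 2 + 6 = 30.
30 ÷ 16 = 1 complete bar with 14 sixteenth notes remaining.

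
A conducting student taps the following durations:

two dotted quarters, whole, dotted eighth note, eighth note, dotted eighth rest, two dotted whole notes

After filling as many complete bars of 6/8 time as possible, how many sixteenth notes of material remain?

0

One bar of 6/8 = 12 sixteenth notes.
In sixteenth notes: dotted quarter = 6; dotted quarter = 6; whole = 16; dotted eighth note = 3; eighth note = 2; dotted eighth rest = 3; dotted whole note = 24; dotted whole note = 24.
Total: 6 + 6 + 16 + 3 + 2 + 3 + 24 + 24 = 84.
84 ÷ 12 = 7 complete bars with 0 sixteenth notes remaining.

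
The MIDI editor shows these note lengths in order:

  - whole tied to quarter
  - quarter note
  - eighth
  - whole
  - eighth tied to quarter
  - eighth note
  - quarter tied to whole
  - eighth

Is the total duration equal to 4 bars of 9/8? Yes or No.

Yes

One bar of 9/8 = 9 eighth notes, so 4 bars = 36.
Convert each value to eighth notes: whole tied to quarter (whole + quarter) = 10; quarter note = 2; eighth = 1; whole = 8; eighth tied to quarter (eighth + quarter) = 3; eighth note = 1; quarter tied to whole (quarter + whole) = 10; eighth = 1.
Total: 10 + 2 + 1 + 8 + 3 + 1 + 10 + 1 = 36.
36 equals 36, so the answer is Yes.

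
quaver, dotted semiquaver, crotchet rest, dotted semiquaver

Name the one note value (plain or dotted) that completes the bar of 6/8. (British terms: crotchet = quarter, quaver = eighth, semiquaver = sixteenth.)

The bar of 6/8 = 24 thirty-second notes.
Each duration in thirty-second notes: quaver = 4; dotted semiquaver = 3; crotchet rest = 8; dotted semiquaver = 3.
Sum: 4 + 3 + 8 + 3 = 18.
Remaining: 24 − 18 = 6 thirty-second notes, which is a dotted eighth note.

dotted eighth note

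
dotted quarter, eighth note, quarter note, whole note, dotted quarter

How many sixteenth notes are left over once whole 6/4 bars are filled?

One bar of 6/4 = 12 eighth notes.
In eighth notes: dotted quarter = 3; eighth note = 1; quarter note = 2; whole note = 8; dotted quarter = 3.
Total: 3 + 1 + 2 + 8 + 3 = 17.
17 ÷ 12 = 1 complete bar with 5 eighth notes remaining = 10 sixteenth notes.

10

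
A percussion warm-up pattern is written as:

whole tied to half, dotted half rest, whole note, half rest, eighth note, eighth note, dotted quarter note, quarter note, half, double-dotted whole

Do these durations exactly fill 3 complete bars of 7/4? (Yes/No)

One bar of 7/4 = 14 eighth notes, so 3 bars = 42.
Each duration in eighth notes: whole tied to half (whole + half) = 12; dotted half rest = 6; whole note = 8; half rest = 4; eighth note = 1; eighth note = 1; dotted quarter note = 3; quarter note = 2; half = 4; double-dotted whole = 14.
Sum: 12 + 6 + 8 + 4 + 1 + 1 + 3 + 2 + 4 + 14 = 55.
55 exceeds 42, so the answer is No.

No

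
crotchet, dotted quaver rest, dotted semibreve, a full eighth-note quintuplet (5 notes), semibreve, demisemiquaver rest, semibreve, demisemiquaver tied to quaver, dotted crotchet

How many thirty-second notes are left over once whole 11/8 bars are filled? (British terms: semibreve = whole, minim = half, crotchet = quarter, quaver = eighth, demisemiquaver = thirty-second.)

One bar of 11/8 = 44 thirty-second notes.
Express everything in thirty-second notes: crotchet = 8; dotted quaver rest = 6; dotted semibreve = 48; a full eighth-note quintuplet (5 notes) (five quintuplet eighths span one half) = 16; semibreve = 32; demisemiquaver rest = 1; semibreve = 32; demisemiquaver tied to quaver (demisemiquaver + quaver) = 5; dotted crotchet = 12.
Altogether 8 + 6 + 48 + 16 + 32 + 1 + 32 + 5 + 12 = 160.
160 ÷ 44 = 3 complete bars with 28 thirty-second notes remaining.

28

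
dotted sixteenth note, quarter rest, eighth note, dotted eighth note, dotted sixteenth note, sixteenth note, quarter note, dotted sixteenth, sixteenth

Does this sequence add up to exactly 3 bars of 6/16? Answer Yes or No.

No

One bar of 6/16 = 12 thirty-second notes, so 3 bars = 36.
Working in thirty-second notes: dotted sixteenth note = 3; quarter rest = 8; eighth note = 4; dotted eighth note = 6; dotted sixteenth note = 3; sixteenth note = 2; quarter note = 8; dotted sixteenth = 3; sixteenth = 2.
Total: 3 + 8 + 4 + 6 + 3 + 2 + 8 + 3 + 2 = 39.
39 exceeds 36, so the answer is No.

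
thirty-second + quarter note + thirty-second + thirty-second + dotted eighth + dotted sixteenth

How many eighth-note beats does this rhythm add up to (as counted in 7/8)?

One eighth-note beat = 4 thirty-second notes.
Working in thirty-second notes: thirty-second = 1; quarter note = 8; thirty-second = 1; thirty-second = 1; dotted eighth = 6; dotted sixteenth = 3.
Total: 1 + 8 + 1 + 1 + 6 + 3 = 20.
20 ÷ 4 = 5 beats.

5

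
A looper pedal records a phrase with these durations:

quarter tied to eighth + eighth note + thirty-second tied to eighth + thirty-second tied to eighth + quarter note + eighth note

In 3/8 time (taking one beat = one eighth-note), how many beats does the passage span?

9.5

One eighth-note beat = 4 thirty-second notes.
Working in thirty-second notes: quarter tied to eighth (quarter + eighth) = 12; eighth note = 4; thirty-second tied to eighth (thirty-second + eighth) = 5; thirty-second tied to eighth (thirty-second + eighth) = 5; quarter note = 8; eighth note = 4.
Altogether 12 + 4 + 5 + 5 + 8 + 4 = 38.
38 ÷ 4 = 9.5 beats.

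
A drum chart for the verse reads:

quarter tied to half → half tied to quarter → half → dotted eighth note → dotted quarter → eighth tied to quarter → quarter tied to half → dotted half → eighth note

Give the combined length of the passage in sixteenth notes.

In sixteenth notes: quarter tied to half (quarter + half) = 12; half tied to quarter (half + quarter) = 12; half = 8; dotted eighth note = 3; dotted quarter = 6; eighth tied to quarter (eighth + quarter) = 6; quarter tied to half (quarter + half) = 12; dotted half = 12; eighth note = 2.
Sum: 12 + 12 + 8 + 3 + 6 + 6 + 12 + 12 + 2 = 73 sixteenth notes.

73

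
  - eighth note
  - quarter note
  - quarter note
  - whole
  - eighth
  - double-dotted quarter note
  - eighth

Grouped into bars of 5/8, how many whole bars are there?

One bar of 5/8 = 10 sixteenth notes.
Working in sixteenth notes: eighth note = 2; quarter note = 4; quarter note = 4; whole = 16; eighth = 2; double-dotted quarter note = 7; eighth = 2.
Altogether 2 + 4 + 4 + 16 + 2 + 7 + 2 = 37.
37 ÷ 10 = 3 complete bars with 7 left over.

3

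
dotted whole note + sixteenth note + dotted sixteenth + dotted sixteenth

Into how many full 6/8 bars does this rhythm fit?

2

One bar of 6/8 = 24 thirty-second notes.
Working in thirty-second notes: dotted whole note = 48; sixteenth note = 2; dotted sixteenth = 3; dotted sixteenth = 3.
Adding: 48 + 2 + 3 + 3 = 56.
56 ÷ 24 = 2 complete bars with 8 left over.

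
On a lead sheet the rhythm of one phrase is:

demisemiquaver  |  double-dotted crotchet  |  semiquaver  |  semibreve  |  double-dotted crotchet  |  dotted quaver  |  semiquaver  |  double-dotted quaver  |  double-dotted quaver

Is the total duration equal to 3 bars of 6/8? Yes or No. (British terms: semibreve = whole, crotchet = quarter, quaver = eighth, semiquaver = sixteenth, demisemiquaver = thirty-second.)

No

One bar of 6/8 = 24 thirty-second notes, so 3 bars = 72.
In thirty-second notes: demisemiquaver = 1; double-dotted crotchet = 14; semiquaver = 2; semibreve = 32; double-dotted crotchet = 14; dotted quaver = 6; semiquaver = 2; double-dotted quaver = 7; double-dotted quaver = 7.
Sum: 1 + 14 + 2 + 32 + 14 + 6 + 2 + 7 + 7 = 85.
85 exceeds 72, so the answer is No.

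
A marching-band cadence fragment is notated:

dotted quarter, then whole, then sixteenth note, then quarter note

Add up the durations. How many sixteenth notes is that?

27

In sixteenth notes: dotted quarter = 6; whole = 16; sixteenth note = 1; quarter note = 4.
Sum: 6 + 16 + 1 + 4 = 27 sixteenth notes.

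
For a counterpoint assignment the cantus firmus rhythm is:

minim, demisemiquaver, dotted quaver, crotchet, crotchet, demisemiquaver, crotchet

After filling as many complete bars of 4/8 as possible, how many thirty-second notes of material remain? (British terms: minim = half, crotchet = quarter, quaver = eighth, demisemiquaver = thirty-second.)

One bar of 4/8 = 16 thirty-second notes.
Working in thirty-second notes: minim = 16; demisemiquaver = 1; dotted quaver = 6; crotchet = 8; crotchet = 8; demisemiquaver = 1; crotchet = 8.
Sum: 16 + 1 + 6 + 8 + 8 + 1 + 8 = 48.
48 ÷ 16 = 3 complete bars with 0 thirty-second notes remaining.

0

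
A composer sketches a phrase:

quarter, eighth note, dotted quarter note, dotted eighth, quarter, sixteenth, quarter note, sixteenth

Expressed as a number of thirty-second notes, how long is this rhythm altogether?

50

Working in thirty-second notes: quarter = 8; eighth note = 4; dotted quarter note = 12; dotted eighth = 6; quarter = 8; sixteenth = 2; quarter note = 8; sixteenth = 2.
Sum: 8 + 4 + 12 + 6 + 8 + 2 + 8 + 2 = 50 thirty-second notes.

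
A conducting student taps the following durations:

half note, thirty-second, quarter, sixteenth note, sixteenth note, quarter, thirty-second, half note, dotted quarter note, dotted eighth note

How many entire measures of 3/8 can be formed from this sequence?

One bar of 3/8 = 12 thirty-second notes.
Each duration in thirty-second notes: half note = 16; thirty-second = 1; quarter = 8; sixteenth note = 2; sixteenth note = 2; quarter = 8; thirty-second = 1; half note = 16; dotted quarter note = 12; dotted eighth note = 6.
Adding: 16 + 1 + 8 + 2 + 2 + 8 + 1 + 16 + 12 + 6 = 72.
72 ÷ 12 = 6 complete bars with 0 left over.

6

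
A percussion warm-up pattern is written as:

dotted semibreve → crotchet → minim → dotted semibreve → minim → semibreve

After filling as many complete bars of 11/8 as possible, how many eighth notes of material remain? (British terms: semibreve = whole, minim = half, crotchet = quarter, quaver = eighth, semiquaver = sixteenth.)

One bar of 11/8 = 11 eighth notes.
Working in eighth notes: dotted semibreve = 12; crotchet = 2; minim = 4; dotted semibreve = 12; minim = 4; semibreve = 8.
Adding: 12 + 2 + 4 + 12 + 4 + 8 = 42.
42 ÷ 11 = 3 complete bars with 9 eighth notes remaining.

9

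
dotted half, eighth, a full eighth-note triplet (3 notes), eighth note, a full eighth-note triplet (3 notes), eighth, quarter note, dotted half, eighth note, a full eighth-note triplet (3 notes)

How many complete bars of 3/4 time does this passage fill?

4

One bar of 3/4 = 6 eighth notes.
Working in eighth notes: dotted half = 6; eighth = 1; a full eighth-note triplet (3 notes) (three triplet eighths span one quarter) = 2; eighth note = 1; a full eighth-note triplet (3 notes) (three triplet eighths span one quarter) = 2; eighth = 1; quarter note = 2; dotted half = 6; eighth note = 1; a full eighth-note triplet (3 notes) (three triplet eighths span one quarter) = 2.
Total: 6 + 1 + 2 + 1 + 2 + 1 + 2 + 6 + 1 + 2 = 24.
24 ÷ 6 = 4 complete bars with 0 left over.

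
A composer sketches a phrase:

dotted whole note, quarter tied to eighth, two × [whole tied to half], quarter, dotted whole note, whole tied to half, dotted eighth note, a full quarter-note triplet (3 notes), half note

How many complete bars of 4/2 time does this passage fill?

4

One bar of 4/2 = 32 sixteenth notes.
Working in sixteenth notes: dotted whole note = 24; quarter tied to eighth (quarter + eighth) = 6; whole tied to half (whole + half) = 24; whole tied to half (whole + half) = 24; quarter = 4; dotted whole note = 24; whole tied to half (whole + half) = 24; dotted eighth note = 3; a full quarter-note triplet (3 notes) (three triplet quarters span one half) = 8; half note = 8.
Altogether 24 + 6 + 24 + 24 + 4 + 24 + 24 + 3 + 8 + 8 = 149.
149 ÷ 32 = 4 complete bars with 21 left over.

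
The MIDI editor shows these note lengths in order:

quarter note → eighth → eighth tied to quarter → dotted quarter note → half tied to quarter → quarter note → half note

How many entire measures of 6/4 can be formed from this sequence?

One bar of 6/4 = 12 eighth notes.
Working in eighth notes: quarter note = 2; eighth = 1; eighth tied to quarter (eighth + quarter) = 3; dotted quarter note = 3; half tied to quarter (half + quarter) = 6; quarter note = 2; half note = 4.
Sum: 2 + 1 + 3 + 3 + 6 + 2 + 4 = 21.
21 ÷ 12 = 1 complete bar with 9 left over.

1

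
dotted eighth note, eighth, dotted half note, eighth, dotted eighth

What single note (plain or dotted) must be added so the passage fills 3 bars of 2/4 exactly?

3 bars of 2/4 = 24 sixteenth notes.
In sixteenth notes: dotted eighth note = 3; eighth = 2; dotted half note = 12; eighth = 2; dotted eighth = 3.
Sum: 3 + 2 + 12 + 2 + 3 = 22.
Remaining: 24 − 22 = 2 sixteenth notes, which is a eighth note.

eighth note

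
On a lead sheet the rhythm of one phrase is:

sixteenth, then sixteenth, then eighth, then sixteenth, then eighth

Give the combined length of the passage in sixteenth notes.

7

Express everything in sixteenth notes: sixteenth = 1; sixteenth = 1; eighth = 2; sixteenth = 1; eighth = 2.
Altogether 1 + 1 + 2 + 1 + 2 = 7 sixteenth notes.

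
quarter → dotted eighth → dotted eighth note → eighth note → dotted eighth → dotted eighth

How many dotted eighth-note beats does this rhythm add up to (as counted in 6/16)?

6

One dotted eighth-note beat = 3 sixteenth notes.
In sixteenth notes: quarter = 4; dotted eighth = 3; dotted eighth note = 3; eighth note = 2; dotted eighth = 3; dotted eighth = 3.
Sum: 4 + 3 + 3 + 2 + 3 + 3 = 18.
18 ÷ 3 = 6 beats.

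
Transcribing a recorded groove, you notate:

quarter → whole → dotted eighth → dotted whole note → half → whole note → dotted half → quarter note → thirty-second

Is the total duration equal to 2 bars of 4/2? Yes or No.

No

One bar of 4/2 = 64 thirty-second notes, so 2 bars = 128.
Working in thirty-second notes: quarter = 8; whole = 32; dotted eighth = 6; dotted whole note = 48; half = 16; whole note = 32; dotted half = 24; quarter note = 8; thirty-second = 1.
Adding: 8 + 32 + 6 + 48 + 16 + 32 + 24 + 8 + 1 = 175.
175 exceeds 128, so the answer is No.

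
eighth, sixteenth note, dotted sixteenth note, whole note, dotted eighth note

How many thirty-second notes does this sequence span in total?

Working in thirty-second notes: eighth = 4; sixteenth note = 2; dotted sixteenth note = 3; whole note = 32; dotted eighth note = 6.
Adding: 4 + 2 + 3 + 32 + 6 = 47 thirty-second notes.

47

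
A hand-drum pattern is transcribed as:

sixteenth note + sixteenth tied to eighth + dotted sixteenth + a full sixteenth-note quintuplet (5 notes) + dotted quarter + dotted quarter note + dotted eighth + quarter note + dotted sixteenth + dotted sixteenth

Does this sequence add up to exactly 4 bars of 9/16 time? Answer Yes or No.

One bar of 9/16 = 18 thirty-second notes, so 4 bars = 72.
Each duration in thirty-second notes: sixteenth note = 2; sixteenth tied to eighth (sixteenth + eighth) = 6; dotted sixteenth = 3; a full sixteenth-note quintuplet (5 notes) (five quintuplet sixteenths span one quarter) = 8; dotted quarter = 12; dotted quarter note = 12; dotted eighth = 6; quarter note = 8; dotted sixteenth = 3; dotted sixteenth = 3.
Altogether 2 + 6 + 3 + 8 + 12 + 12 + 6 + 8 + 3 + 3 = 63.
63 falls short of 72, so the answer is No.

No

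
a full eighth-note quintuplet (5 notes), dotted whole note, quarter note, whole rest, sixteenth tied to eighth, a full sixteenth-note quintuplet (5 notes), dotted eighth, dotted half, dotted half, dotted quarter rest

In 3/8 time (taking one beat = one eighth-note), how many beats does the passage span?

One eighth-note beat = 2 sixteenth notes.
In sixteenth notes: a full eighth-note quintuplet (5 notes) (five quintuplet eighths span one half) = 8; dotted whole note = 24; quarter note = 4; whole rest = 16; sixteenth tied to eighth (sixteenth + eighth) = 3; a full sixteenth-note quintuplet (5 notes) (five quintuplet sixteenths span one quarter) = 4; dotted eighth = 3; dotted half = 12; dotted half = 12; dotted quarter rest = 6.
Sum: 8 + 24 + 4 + 16 + 3 + 4 + 3 + 12 + 12 + 6 = 92.
92 ÷ 2 = 46 beats.

46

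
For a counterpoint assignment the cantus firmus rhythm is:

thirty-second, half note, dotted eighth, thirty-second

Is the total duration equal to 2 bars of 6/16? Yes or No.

Yes

One bar of 6/16 = 12 thirty-second notes, so 2 bars = 24.
Each duration in thirty-second notes: thirty-second = 1; half note = 16; dotted eighth = 6; thirty-second = 1.
Total: 1 + 16 + 6 + 1 = 24.
24 equals 24, so the answer is Yes.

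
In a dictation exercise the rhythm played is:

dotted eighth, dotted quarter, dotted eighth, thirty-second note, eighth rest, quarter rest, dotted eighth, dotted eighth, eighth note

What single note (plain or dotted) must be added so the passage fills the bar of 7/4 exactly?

The bar of 7/4 = 56 thirty-second notes.
Express everything in thirty-second notes: dotted eighth = 6; dotted quarter = 12; dotted eighth = 6; thirty-second note = 1; eighth rest = 4; quarter rest = 8; dotted eighth = 6; dotted eighth = 6; eighth note = 4.
Altogether 6 + 12 + 6 + 1 + 4 + 8 + 6 + 6 + 4 = 53.
Remaining: 56 − 53 = 3 thirty-second notes, which is a dotted sixteenth note.

dotted sixteenth note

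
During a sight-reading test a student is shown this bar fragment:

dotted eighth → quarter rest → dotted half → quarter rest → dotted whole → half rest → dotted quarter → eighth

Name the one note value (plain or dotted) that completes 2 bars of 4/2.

2 bars of 4/2 = 64 sixteenth notes.
In sixteenth notes: dotted eighth = 3; quarter rest = 4; dotted half = 12; quarter rest = 4; dotted whole = 24; half rest = 8; dotted quarter = 6; eighth = 2.
Sum: 3 + 4 + 12 + 4 + 24 + 8 + 6 + 2 = 63.
Remaining: 64 − 63 = 1 sixteenth note, which is a sixteenth note.

sixteenth note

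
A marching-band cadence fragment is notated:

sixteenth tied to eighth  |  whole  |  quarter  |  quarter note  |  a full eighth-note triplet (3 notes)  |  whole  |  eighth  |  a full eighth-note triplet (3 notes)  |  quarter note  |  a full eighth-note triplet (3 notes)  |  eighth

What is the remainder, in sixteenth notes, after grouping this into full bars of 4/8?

7

One bar of 4/8 = 8 sixteenth notes.
In sixteenth notes: sixteenth tied to eighth (sixteenth + eighth) = 3; whole = 16; quarter = 4; quarter note = 4; a full eighth-note triplet (3 notes) (three triplet eighths span one quarter) = 4; whole = 16; eighth = 2; a full eighth-note triplet (3 notes) (three triplet eighths span one quarter) = 4; quarter note = 4; a full eighth-note triplet (3 notes) (three triplet eighths span one quarter) = 4; eighth = 2.
Adding: 3 + 16 + 4 + 4 + 4 + 16 + 2 + 4 + 4 + 4 + 2 = 63.
63 ÷ 8 = 7 complete bars with 7 sixteenth notes remaining.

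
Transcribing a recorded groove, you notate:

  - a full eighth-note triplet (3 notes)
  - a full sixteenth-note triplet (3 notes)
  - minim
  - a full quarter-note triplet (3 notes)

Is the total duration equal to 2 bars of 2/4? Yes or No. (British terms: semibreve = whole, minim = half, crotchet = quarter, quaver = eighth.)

One bar of 2/4 = 4 eighth notes, so 2 bars = 8.
Each duration in eighth notes: a full eighth-note triplet (3 notes) (three triplet eighths span one quarter) = 2; a full sixteenth-note triplet (3 notes) (three triplet sixteenths span one eighth) = 1; minim = 4; a full quarter-note triplet (3 notes) (three triplet quarters span one half) = 4.
Sum: 2 + 1 + 4 + 4 = 11.
11 exceeds 8, so the answer is No.

No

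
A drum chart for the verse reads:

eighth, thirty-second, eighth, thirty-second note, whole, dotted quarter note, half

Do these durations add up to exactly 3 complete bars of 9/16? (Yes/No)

One bar of 9/16 = 18 thirty-second notes, so 3 bars = 54.
Each duration in thirty-second notes: eighth = 4; thirty-second = 1; eighth = 4; thirty-second note = 1; whole = 32; dotted quarter note = 12; half = 16.
Altogether 4 + 1 + 4 + 1 + 32 + 12 + 16 = 70.
70 exceeds 54, so the answer is No.

No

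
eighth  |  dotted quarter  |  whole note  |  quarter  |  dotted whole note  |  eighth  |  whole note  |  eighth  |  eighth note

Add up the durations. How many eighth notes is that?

37

Working in eighth notes: eighth = 1; dotted quarter = 3; whole note = 8; quarter = 2; dotted whole note = 12; eighth = 1; whole note = 8; eighth = 1; eighth note = 1.
Adding: 1 + 3 + 8 + 2 + 12 + 1 + 8 + 1 + 1 = 37 eighth notes.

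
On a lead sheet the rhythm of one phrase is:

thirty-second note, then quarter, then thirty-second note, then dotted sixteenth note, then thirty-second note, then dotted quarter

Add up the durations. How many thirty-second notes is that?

26

Each duration in thirty-second notes: thirty-second note = 1; quarter = 8; thirty-second note = 1; dotted sixteenth note = 3; thirty-second note = 1; dotted quarter = 12.
Total: 1 + 8 + 1 + 3 + 1 + 12 = 26 thirty-second notes.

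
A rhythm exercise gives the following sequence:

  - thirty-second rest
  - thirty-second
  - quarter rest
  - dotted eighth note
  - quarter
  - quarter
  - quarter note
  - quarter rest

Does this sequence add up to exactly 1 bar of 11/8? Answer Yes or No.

No

One bar of 11/8 = 44 thirty-second notes.
Each duration in thirty-second notes: thirty-second rest = 1; thirty-second = 1; quarter rest = 8; dotted eighth note = 6; quarter = 8; quarter = 8; quarter note = 8; quarter rest = 8.
Adding: 1 + 1 + 8 + 6 + 8 + 8 + 8 + 8 = 48.
48 exceeds 44, so the answer is No.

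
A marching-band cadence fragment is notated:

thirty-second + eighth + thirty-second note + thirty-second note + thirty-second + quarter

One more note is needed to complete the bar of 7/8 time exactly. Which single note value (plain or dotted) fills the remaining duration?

dotted quarter note

The bar of 7/8 = 28 thirty-second notes.
Express everything in thirty-second notes: thirty-second = 1; eighth = 4; thirty-second note = 1; thirty-second note = 1; thirty-second = 1; quarter = 8.
Total: 1 + 4 + 1 + 1 + 1 + 8 = 16.
Remaining: 28 − 16 = 12 thirty-second notes, which is a dotted quarter note.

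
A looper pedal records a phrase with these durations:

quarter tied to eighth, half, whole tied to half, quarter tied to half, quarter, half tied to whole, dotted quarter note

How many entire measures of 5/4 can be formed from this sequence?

One bar of 5/4 = 10 eighth notes.
In eighth notes: quarter tied to eighth (quarter + eighth) = 3; half = 4; whole tied to half (whole + half) = 12; quarter tied to half (quarter + half) = 6; quarter = 2; half tied to whole (half + whole) = 12; dotted quarter note = 3.
Sum: 3 + 4 + 12 + 6 + 2 + 12 + 3 = 42.
42 ÷ 10 = 4 complete bars with 2 left over.

4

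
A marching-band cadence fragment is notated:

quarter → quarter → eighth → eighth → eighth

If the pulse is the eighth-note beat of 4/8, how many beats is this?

7

One eighth-note beat = 2 sixteenth notes.
In sixteenth notes: quarter = 4; quarter = 4; eighth = 2; eighth = 2; eighth = 2.
Altogether 4 + 4 + 2 + 2 + 2 = 14.
14 ÷ 2 = 7 beats.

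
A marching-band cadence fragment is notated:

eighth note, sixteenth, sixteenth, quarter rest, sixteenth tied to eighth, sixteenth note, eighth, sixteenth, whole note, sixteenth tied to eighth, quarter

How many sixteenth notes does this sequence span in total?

38

In sixteenth notes: eighth note = 2; sixteenth = 1; sixteenth = 1; quarter rest = 4; sixteenth tied to eighth (sixteenth + eighth) = 3; sixteenth note = 1; eighth = 2; sixteenth = 1; whole note = 16; sixteenth tied to eighth (sixteenth + eighth) = 3; quarter = 4.
Total: 2 + 1 + 1 + 4 + 3 + 1 + 2 + 1 + 16 + 3 + 4 = 38 sixteenth notes.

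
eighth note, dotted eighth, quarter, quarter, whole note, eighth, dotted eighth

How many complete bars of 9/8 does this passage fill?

1

One bar of 9/8 = 18 sixteenth notes.
Working in sixteenth notes: eighth note = 2; dotted eighth = 3; quarter = 4; quarter = 4; whole note = 16; eighth = 2; dotted eighth = 3.
Total: 2 + 3 + 4 + 4 + 16 + 2 + 3 = 34.
34 ÷ 18 = 1 complete bar with 16 left over.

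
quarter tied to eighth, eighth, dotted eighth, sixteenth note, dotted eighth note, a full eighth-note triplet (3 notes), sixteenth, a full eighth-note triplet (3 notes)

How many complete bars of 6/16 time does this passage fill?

4

One bar of 6/16 = 6 sixteenth notes.
Convert each value to sixteenth notes: quarter tied to eighth (quarter + eighth) = 6; eighth = 2; dotted eighth = 3; sixteenth note = 1; dotted eighth note = 3; a full eighth-note triplet (3 notes) (three triplet eighths span one quarter) = 4; sixteenth = 1; a full eighth-note triplet (3 notes) (three triplet eighths span one quarter) = 4.
Sum: 6 + 2 + 3 + 1 + 3 + 4 + 1 + 4 = 24.
24 ÷ 6 = 4 complete bars with 0 left over.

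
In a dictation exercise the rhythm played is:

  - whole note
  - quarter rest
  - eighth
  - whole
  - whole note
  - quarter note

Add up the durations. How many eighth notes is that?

Working in eighth notes: whole note = 8; quarter rest = 2; eighth = 1; whole = 8; whole note = 8; quarter note = 2.
Sum: 8 + 2 + 1 + 8 + 8 + 2 = 29 eighth notes.

29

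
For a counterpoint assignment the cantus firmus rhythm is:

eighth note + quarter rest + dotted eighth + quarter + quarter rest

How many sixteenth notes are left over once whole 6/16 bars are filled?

5

One bar of 6/16 = 6 sixteenth notes.
Working in sixteenth notes: eighth note = 2; quarter rest = 4; dotted eighth = 3; quarter = 4; quarter rest = 4.
Adding: 2 + 4 + 3 + 4 + 4 = 17.
17 ÷ 6 = 2 complete bars with 5 sixteenth notes remaining.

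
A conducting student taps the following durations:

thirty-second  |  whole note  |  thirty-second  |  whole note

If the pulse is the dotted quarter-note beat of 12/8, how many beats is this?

5.5

One dotted quarter-note beat = 12 thirty-second notes.
Convert each value to thirty-second notes: thirty-second = 1; whole note = 32; thirty-second = 1; whole note = 32.
Sum: 1 + 32 + 1 + 32 = 66.
66 ÷ 12 = 5.5 beats.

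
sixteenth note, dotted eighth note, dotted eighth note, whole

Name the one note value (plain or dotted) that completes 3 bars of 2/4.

sixteenth note

3 bars of 2/4 = 24 sixteenth notes.
In sixteenth notes: sixteenth note = 1; dotted eighth note = 3; dotted eighth note = 3; whole = 16.
Total: 1 + 3 + 3 + 16 = 23.
Remaining: 24 − 23 = 1 sixteenth note, which is a sixteenth note.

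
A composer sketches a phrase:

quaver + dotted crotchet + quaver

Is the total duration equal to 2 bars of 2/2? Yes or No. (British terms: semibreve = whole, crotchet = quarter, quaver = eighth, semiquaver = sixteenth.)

No

One bar of 2/2 = 8 eighth notes, so 2 bars = 16.
Working in eighth notes: quaver = 1; dotted crotchet = 3; quaver = 1.
Adding: 1 + 3 + 1 = 5.
5 falls short of 16, so the answer is No.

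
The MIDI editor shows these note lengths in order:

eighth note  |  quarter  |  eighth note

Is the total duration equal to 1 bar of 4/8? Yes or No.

Yes

One bar of 4/8 = 4 eighth notes.
Each duration in eighth notes: eighth note = 1; quarter = 2; eighth note = 1.
Altogether 1 + 2 + 1 = 4.
4 equals 4, so the answer is Yes.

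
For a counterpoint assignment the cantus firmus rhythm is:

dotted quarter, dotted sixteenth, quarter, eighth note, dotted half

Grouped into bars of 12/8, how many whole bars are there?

1

One bar of 12/8 = 48 thirty-second notes.
Working in thirty-second notes: dotted quarter = 12; dotted sixteenth = 3; quarter = 8; eighth note = 4; dotted half = 24.
Sum: 12 + 3 + 8 + 4 + 24 = 51.
51 ÷ 48 = 1 complete bar with 3 left over.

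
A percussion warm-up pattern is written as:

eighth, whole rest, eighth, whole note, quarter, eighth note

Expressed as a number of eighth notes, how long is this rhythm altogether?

21

Working in eighth notes: eighth = 1; whole rest = 8; eighth = 1; whole note = 8; quarter = 2; eighth note = 1.
Altogether 1 + 8 + 1 + 8 + 2 + 1 = 21 eighth notes.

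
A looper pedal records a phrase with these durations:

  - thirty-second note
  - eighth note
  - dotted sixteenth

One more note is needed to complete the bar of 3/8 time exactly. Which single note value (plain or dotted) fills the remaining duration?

eighth note

The bar of 3/8 = 12 thirty-second notes.
Convert each value to thirty-second notes: thirty-second note = 1; eighth note = 4; dotted sixteenth = 3.
Altogether 1 + 4 + 3 = 8.
Remaining: 12 − 8 = 4 thirty-second notes, which is a eighth note.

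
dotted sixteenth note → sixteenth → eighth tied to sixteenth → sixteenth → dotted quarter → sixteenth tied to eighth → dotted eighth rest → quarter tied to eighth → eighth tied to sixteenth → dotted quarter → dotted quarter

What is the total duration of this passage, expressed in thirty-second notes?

Express everything in thirty-second notes: dotted sixteenth note = 3; sixteenth = 2; eighth tied to sixteenth (eighth + sixteenth) = 6; sixteenth = 2; dotted quarter = 12; sixteenth tied to eighth (sixteenth + eighth) = 6; dotted eighth rest = 6; quarter tied to eighth (quarter + eighth) = 12; eighth tied to sixteenth (eighth + sixteenth) = 6; dotted quarter = 12; dotted quarter = 12.
Total: 3 + 2 + 6 + 2 + 12 + 6 + 6 + 12 + 6 + 12 + 12 = 79 thirty-second notes.

79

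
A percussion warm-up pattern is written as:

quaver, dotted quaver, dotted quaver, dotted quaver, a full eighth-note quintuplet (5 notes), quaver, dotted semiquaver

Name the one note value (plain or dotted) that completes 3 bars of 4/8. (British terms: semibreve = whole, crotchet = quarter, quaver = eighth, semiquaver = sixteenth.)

3 bars of 4/8 = 48 thirty-second notes.
Convert each value to thirty-second notes: quaver = 4; dotted quaver = 6; dotted quaver = 6; dotted quaver = 6; a full eighth-note quintuplet (5 notes) (five quintuplet eighths span one half) = 16; quaver = 4; dotted semiquaver = 3.
Altogether 4 + 6 + 6 + 6 + 16 + 4 + 3 = 45.
Remaining: 48 − 45 = 3 thirty-second notes, which is a dotted sixteenth note.

dotted sixteenth note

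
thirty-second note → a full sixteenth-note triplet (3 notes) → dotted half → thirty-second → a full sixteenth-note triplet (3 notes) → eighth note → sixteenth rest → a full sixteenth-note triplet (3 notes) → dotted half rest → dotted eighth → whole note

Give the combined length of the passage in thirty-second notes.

106

In thirty-second notes: thirty-second note = 1; a full sixteenth-note triplet (3 notes) (three triplet sixteenths span one eighth) = 4; dotted half = 24; thirty-second = 1; a full sixteenth-note triplet (3 notes) (three triplet sixteenths span one eighth) = 4; eighth note = 4; sixteenth rest = 2; a full sixteenth-note triplet (3 notes) (three triplet sixteenths span one eighth) = 4; dotted half rest = 24; dotted eighth = 6; whole note = 32.
Total: 1 + 4 + 24 + 1 + 4 + 4 + 2 + 4 + 24 + 6 + 32 = 106 thirty-second notes.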